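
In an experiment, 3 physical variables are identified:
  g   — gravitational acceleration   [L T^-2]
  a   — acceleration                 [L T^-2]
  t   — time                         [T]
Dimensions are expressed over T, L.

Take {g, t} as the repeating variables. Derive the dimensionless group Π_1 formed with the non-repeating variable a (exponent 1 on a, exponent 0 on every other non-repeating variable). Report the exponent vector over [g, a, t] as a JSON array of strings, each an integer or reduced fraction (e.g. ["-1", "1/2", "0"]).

Exponent matrix [T,L] × [g,a,t]:
  T: [-2 -2  1]
  L: [ 1  1  0]
RREF → pivots at {g,t} ⇒ r = 2
Pivot set = {g,t}, free = {a}
RREF:
  r0: [   1    1    0]
  r1: [   0    0    1]
Fix exponent of a at 1; solve each RREF row for its pivot's exponent:
  r0: exp(g) + (1)·1 = 0 ⇒ exp(g) = -1
  r1: exp(t) + (0)·1 = 0 ⇒ exp(t) = 0
Π_1 = g^-1 · a

["-1", "1", "0"]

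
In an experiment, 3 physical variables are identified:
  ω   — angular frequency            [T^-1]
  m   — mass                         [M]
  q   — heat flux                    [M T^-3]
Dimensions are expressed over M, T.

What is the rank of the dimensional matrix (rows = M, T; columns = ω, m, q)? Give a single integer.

2

Exponent matrix [M,T] × [ω,m,q]:
  M: [ 0  1  1]
  T: [-1  0 -3]
Row reduction gives pivot columns ω,m; rank = 2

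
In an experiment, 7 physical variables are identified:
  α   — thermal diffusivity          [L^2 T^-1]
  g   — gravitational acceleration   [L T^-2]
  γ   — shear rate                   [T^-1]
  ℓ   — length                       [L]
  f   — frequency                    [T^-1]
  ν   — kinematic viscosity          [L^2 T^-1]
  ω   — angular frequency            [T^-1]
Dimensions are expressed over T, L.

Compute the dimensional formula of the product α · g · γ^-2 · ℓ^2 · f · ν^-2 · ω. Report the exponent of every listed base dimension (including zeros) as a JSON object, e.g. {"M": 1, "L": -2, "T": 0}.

Exponent matrix [T,L] × [α,g,γ,ℓ,f,ν,ω]:
  T: [-1 -2 -1  0 -1 -1 -1]
  L: [ 2  1  0  1  0  2  0]
  [T]: (1)·-1+(1)·-2+(-2)·-1+(2)·0+(1)·-1+(-2)·-1+(1)·-1 = -1
  [L]: (1)·2+(1)·1+(-2)·0+(2)·1+(1)·0+(-2)·2+(1)·0 = 1
⇒ T^-1 L

{"T": -1, "L": 1}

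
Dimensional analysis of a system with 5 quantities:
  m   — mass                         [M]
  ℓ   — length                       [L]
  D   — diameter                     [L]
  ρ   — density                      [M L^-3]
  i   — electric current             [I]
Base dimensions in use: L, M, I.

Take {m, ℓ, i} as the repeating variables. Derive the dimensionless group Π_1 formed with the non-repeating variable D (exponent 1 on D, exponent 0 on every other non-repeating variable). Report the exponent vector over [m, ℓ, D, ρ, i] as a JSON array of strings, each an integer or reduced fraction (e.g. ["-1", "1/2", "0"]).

["0", "-1", "1", "0", "0"]

Exponent matrix [L,M,I] × [m,ℓ,D,ρ,i]:
  L: [ 0  1  1 -3  0]
  M: [ 1  0  0  1  0]
  I: [ 0  0  0  0  1]
Row reduction gives pivot columns m,ℓ,i; rank = 3
Pivot set = {m,ℓ,i}, free = {D,ρ}
RREF:
  r0: [   1    0    0    1    0]
  r1: [   0    1    1   -3    0]
  r2: [   0    0    0    0    1]
Fix exponent of D at 1, ρ at 0; solve each RREF row for its pivot's exponent:
  r0: exp(m) + (0)·1 = 0 ⇒ exp(m) = 0
  r1: exp(ℓ) + (1)·1 = 0 ⇒ exp(ℓ) = -1
  r2: exp(i) + (0)·1 = 0 ⇒ exp(i) = 0
Π_1 = ℓ^-1 · D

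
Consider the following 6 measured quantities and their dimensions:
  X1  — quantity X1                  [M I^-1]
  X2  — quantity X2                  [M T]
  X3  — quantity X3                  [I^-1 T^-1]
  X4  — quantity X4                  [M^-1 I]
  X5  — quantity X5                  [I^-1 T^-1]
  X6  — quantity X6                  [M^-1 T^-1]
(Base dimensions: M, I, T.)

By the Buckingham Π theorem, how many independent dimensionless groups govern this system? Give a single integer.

Exponent matrix [M,I,T] × [X1,X2,X3,X4,X5,X6]:
  M: [ 1  1  0 -1  0 -1]
  I: [-1  0 -1  1 -1  0]
  T: [ 0  1 -1  0 -1 -1]
Echelon form has 2 nonzero rows (pivots: X1,X2)
6 vars − rank 2 = 4 Π groups

4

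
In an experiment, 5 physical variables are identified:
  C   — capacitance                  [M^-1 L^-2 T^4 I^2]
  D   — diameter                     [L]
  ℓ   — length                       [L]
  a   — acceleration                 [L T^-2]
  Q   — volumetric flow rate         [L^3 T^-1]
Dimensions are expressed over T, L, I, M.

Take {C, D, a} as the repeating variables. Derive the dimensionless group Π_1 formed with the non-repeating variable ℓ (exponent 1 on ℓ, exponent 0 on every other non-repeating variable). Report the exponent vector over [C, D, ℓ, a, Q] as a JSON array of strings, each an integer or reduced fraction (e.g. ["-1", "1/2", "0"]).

Write exponents as rows T,L,I,M / cols C,D,ℓ,a,Q:
  T: [ 4  0  0 -2 -1]
  L: [-2  1  1  1  3]
  I: [ 2  0  0  0  0]
  M: [-1  0  0  0  0]
Echelon form has 3 nonzero rows (pivots: C,D,a)
Repeat: C,D,a; free: ℓ,Q
RREF:
  r0: [   1    0    0    0    0]
  r1: [   0    1    1    0  5/2]
  r2: [   0    0    0    1  1/2]
  r3: [   0    0    0    0    0]
Fix exponent of ℓ at 1, Q at 0; solve each RREF row for its pivot's exponent:
  r0: exp(C) + (0)·1 = 0 ⇒ exp(C) = 0
  r1: exp(D) + (1)·1 = 0 ⇒ exp(D) = -1
  r2: exp(a) + (0)·1 = 0 ⇒ exp(a) = 0
Π_1 = D^-1 · ℓ

["0", "-1", "1", "0", "0"]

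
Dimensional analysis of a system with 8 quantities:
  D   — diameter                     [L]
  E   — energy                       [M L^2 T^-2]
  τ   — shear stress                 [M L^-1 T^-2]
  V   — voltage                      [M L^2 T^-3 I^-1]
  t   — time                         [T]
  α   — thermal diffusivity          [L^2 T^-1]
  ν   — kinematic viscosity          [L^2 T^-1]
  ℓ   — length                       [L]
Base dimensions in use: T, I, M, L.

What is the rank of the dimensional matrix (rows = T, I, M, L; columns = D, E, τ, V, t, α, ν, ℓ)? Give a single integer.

Write exponents as rows T,I,M,L / cols D,E,τ,V,t,α,ν,ℓ:
  T: [ 0 -2 -2 -3  1 -1 -1  0]
  I: [ 0  0  0 -1  0  0  0  0]
  M: [ 0  1  1  1  0  0  0  0]
  L: [ 1  2 -1  2  0  2  2  1]
Echelon form has 4 nonzero rows (pivots: D,E,V,t)

4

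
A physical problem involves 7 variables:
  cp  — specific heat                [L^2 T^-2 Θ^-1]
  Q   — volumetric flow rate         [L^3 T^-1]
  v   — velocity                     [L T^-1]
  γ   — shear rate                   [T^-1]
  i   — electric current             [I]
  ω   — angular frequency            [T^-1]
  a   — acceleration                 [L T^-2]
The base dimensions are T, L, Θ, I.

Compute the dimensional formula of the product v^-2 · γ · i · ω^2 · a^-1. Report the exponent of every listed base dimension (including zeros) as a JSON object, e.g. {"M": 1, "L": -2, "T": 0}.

{"T": 1, "L": -3, "Θ": 0, "I": 1}

Exponent matrix [T,L,Θ,I] × [cp,Q,v,γ,i,ω,a]:
  T: [-2 -1 -1 -1  0 -1 -2]
  L: [ 2  3  1  0  0  0  1]
  Θ: [-1  0  0  0  0  0  0]
  I: [ 0  0  0  0  1  0  0]
  [T]: (-2)·-1+(1)·-1+(1)·0+(2)·-1+(-1)·-2 = 1
  [L]: (-2)·1+(1)·0+(1)·0+(2)·0+(-1)·1 = -3
  [Θ]: (-2)·0+(1)·0+(1)·0+(2)·0+(-1)·0 = 0
  [I]: (-2)·0+(1)·0+(1)·1+(2)·0+(-1)·0 = 1
⇒ T L^-3 I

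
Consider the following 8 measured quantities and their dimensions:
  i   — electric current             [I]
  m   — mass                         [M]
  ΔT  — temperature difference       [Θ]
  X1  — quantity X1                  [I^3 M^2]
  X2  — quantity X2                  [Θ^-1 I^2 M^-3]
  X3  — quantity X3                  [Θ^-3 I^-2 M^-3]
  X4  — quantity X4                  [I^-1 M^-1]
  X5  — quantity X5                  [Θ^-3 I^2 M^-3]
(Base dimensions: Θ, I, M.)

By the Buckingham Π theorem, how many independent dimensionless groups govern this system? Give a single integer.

Write exponents as rows Θ,I,M / cols i,m,ΔT,X1,X2,X3,X4,X5:
  Θ: [ 0  0  1  0 -1 -3  0 -3]
  I: [ 1  0  0  3  2 -2 -1  2]
  M: [ 0  1  0  2 -3 -3 -1 -3]
RREF → pivots at {i,m,ΔT} ⇒ r = 3
8 vars − rank 3 = 5 Π groups

5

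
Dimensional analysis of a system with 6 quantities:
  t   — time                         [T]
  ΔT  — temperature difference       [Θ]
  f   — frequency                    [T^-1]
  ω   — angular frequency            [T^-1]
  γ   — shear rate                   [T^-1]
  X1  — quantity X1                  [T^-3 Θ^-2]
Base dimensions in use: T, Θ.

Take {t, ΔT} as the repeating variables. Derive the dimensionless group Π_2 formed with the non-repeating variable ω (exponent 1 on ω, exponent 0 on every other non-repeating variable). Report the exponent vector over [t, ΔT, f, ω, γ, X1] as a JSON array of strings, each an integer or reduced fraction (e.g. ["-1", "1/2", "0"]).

["1", "0", "0", "1", "0", "0"]

Write exponents as rows T,Θ / cols t,ΔT,f,ω,γ,X1:
  T: [ 1  0 -1 -1 -1 -3]
  Θ: [ 0  1  0  0  0 -2]
RREF → pivots at {t,ΔT} ⇒ r = 2
Repeat: t,ΔT; free: f,ω,γ,X1
RREF:
  r0: [   1    0   -1   -1   -1   -3]
  r1: [   0    1    0    0    0   -2]
Fix exponent of ω at 1, f at 0, γ at 0, X1 at 0; solve each RREF row for its pivot's exponent:
  r0: exp(t) + (-1)·1 = 0 ⇒ exp(t) = 1
  r1: exp(ΔT) + (0)·1 = 0 ⇒ exp(ΔT) = 0
Π_2 = t · ω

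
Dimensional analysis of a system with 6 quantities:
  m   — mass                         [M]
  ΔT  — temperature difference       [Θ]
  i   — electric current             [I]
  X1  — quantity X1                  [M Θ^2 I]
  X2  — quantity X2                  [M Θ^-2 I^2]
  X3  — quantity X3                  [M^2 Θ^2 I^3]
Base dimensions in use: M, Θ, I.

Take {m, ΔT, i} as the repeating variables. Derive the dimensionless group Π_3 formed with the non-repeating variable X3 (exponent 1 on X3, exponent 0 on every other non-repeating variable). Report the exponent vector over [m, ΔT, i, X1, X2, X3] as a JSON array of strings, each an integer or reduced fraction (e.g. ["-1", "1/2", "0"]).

Dimensional matrix (M×Θ×I by m×ΔT×i×X1×X2×X3):
  M: [ 1  0  0  1  1  2]
  Θ: [ 0  1  0  2 -2  2]
  I: [ 0  0  1  1  2  3]
Echelon form has 3 nonzero rows (pivots: m,ΔT,i)
Pivot set = {m,ΔT,i}, free = {X1,X2,X3}
RREF:
  r0: [   1    0    0    1    1    2]
  r1: [   0    1    0    2   -2    2]
  r2: [   0    0    1    1    2    3]
Fix exponent of X3 at 1, X1 at 0, X2 at 0; solve each RREF row for its pivot's exponent:
  r0: exp(m) + (2)·1 = 0 ⇒ exp(m) = -2
  r1: exp(ΔT) + (2)·1 = 0 ⇒ exp(ΔT) = -2
  r2: exp(i) + (3)·1 = 0 ⇒ exp(i) = -3
Π_3 = m^-2 · ΔT^-2 · i^-3 · X3

["-2", "-2", "-3", "0", "0", "1"]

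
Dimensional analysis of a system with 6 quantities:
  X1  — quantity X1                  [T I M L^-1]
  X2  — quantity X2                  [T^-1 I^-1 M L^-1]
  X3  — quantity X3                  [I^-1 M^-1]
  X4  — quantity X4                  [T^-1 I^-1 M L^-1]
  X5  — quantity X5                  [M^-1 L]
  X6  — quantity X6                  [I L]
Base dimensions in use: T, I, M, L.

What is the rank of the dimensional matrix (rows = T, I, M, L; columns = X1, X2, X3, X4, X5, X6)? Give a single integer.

Exponent matrix [T,I,M,L] × [X1,X2,X3,X4,X5,X6]:
  T: [ 1 -1  0 -1  0  0]
  I: [ 1 -1 -1 -1  0  1]
  M: [ 1  1 -1  1 -1  0]
  L: [-1 -1  0 -1  1  1]
RREF → pivots at {X1,X2,X3} ⇒ r = 3

3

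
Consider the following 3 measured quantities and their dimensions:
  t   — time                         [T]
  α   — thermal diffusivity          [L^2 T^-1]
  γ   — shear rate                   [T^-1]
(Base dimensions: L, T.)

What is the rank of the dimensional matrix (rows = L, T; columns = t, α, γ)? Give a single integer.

Exponent matrix [L,T] × [t,α,γ]:
  L: [ 0  2  0]
  T: [ 1 -1 -1]
Echelon form has 2 nonzero rows (pivots: t,α)

2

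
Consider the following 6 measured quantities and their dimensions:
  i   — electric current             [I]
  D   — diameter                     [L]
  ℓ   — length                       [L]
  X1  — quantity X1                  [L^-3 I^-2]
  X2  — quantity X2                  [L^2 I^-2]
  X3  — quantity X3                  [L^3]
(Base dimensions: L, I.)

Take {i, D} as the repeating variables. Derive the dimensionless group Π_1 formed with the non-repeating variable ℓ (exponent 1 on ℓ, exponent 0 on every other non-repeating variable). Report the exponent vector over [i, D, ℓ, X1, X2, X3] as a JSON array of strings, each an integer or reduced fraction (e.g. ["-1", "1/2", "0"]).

Write exponents as rows L,I / cols i,D,ℓ,X1,X2,X3:
  L: [ 0  1  1 -3  2  3]
  I: [ 1  0  0 -2 -2  0]
RREF → pivots at {i,D} ⇒ r = 2
Repeat: i,D; free: ℓ,X1,X2,X3
RREF:
  r0: [   1    0    0   -2   -2    0]
  r1: [   0    1    1   -3    2    3]
Fix exponent of ℓ at 1, X1 at 0, X2 at 0, X3 at 0; solve each RREF row for its pivot's exponent:
  r0: exp(i) + (0)·1 = 0 ⇒ exp(i) = 0
  r1: exp(D) + (1)·1 = 0 ⇒ exp(D) = -1
Π_1 = D^-1 · ℓ

["0", "-1", "1", "0", "0", "0"]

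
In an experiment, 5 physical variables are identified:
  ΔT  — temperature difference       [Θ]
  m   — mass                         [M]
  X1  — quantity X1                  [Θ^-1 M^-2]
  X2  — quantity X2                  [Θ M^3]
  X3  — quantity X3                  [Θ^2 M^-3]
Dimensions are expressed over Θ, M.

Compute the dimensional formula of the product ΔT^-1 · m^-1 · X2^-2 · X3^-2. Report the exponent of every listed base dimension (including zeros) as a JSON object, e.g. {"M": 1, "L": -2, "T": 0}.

{"Θ": -7, "M": -1}

Exponent matrix [Θ,M] × [ΔT,m,X1,X2,X3]:
  Θ: [ 1  0 -1  1  2]
  M: [ 0  1 -2  3 -3]
  [Θ]: (-1)·1+(-1)·0+(-2)·1+(-2)·2 = -7
  [M]: (-1)·0+(-1)·1+(-2)·3+(-2)·-3 = -1
⇒ Θ^-7 M^-1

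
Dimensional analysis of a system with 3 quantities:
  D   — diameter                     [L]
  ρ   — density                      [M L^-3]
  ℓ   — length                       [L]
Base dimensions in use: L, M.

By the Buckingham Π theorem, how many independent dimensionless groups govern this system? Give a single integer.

Write exponents as rows L,M / cols D,ρ,ℓ:
  L: [ 1 -3  1]
  M: [ 0  1  0]
Row reduction gives pivot columns D,ρ; rank = 2
Π count = n − r = 3 − 2 = 1

1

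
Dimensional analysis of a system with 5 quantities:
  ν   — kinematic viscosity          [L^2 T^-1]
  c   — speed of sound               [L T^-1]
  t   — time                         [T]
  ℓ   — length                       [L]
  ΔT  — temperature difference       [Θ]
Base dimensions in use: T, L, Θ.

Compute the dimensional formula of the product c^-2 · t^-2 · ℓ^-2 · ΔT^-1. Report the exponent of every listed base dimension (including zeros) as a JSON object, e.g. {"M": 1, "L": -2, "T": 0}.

Exponent matrix [T,L,Θ] × [ν,c,t,ℓ,ΔT]:
  T: [-1 -1  1  0  0]
  L: [ 2  1  0  1  0]
  Θ: [ 0  0  0  0  1]
  [T]: (-2)·-1+(-2)·1+(-2)·0+(-1)·0 = 0
  [L]: (-2)·1+(-2)·0+(-2)·1+(-1)·0 = -4
  [Θ]: (-2)·0+(-2)·0+(-2)·0+(-1)·1 = -1
⇒ L^-4 Θ^-1

{"T": 0, "L": -4, "Θ": -1}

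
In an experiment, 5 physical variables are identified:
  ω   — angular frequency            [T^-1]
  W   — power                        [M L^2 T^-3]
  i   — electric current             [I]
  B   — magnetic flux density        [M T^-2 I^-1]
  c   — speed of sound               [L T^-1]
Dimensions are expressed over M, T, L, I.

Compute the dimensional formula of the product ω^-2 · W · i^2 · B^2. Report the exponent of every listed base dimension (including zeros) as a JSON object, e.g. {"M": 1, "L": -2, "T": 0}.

{"M": 3, "T": -5, "L": 2, "I": 0}

Dimensional matrix (M×T×L×I by ω×W×i×B×c):
  M: [ 0  1  0  1  0]
  T: [-1 -3  0 -2 -1]
  L: [ 0  2  0  0  1]
  I: [ 0  0  1 -1  0]
  [M]: (-2)·0+(1)·1+(2)·0+(2)·1 = 3
  [T]: (-2)·-1+(1)·-3+(2)·0+(2)·-2 = -5
  [L]: (-2)·0+(1)·2+(2)·0+(2)·0 = 2
  [I]: (-2)·0+(1)·0+(2)·1+(2)·-1 = 0
⇒ M^3 T^-5 L^2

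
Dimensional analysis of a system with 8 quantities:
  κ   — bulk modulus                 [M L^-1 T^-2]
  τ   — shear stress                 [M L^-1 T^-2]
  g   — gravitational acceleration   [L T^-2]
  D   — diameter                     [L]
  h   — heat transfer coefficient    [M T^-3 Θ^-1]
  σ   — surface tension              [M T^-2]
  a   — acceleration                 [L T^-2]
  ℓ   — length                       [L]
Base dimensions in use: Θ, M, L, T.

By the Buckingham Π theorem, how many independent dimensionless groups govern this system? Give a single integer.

Exponent matrix [Θ,M,L,T] × [κ,τ,g,D,h,σ,a,ℓ]:
  Θ: [ 0  0  0  0 -1  0  0  0]
  M: [ 1  1  0  0  1  1  0  0]
  L: [-1 -1  1  1  0  0  1  1]
  T: [-2 -2 -2  0 -3 -2 -2  0]
RREF → pivots at {κ,g,D,h} ⇒ r = 4
n=8, r=4 ⇒ 4 dimensionless groups

4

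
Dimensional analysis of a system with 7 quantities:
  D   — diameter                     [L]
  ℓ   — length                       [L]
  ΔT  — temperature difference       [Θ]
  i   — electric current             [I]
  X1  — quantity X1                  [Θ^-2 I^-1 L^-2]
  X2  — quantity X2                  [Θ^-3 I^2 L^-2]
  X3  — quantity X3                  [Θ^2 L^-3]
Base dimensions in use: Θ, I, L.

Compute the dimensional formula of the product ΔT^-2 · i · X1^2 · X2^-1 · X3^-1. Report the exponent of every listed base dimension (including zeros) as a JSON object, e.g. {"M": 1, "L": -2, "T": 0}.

Dimensional matrix (Θ×I×L by D×ℓ×ΔT×i×X1×X2×X3):
  Θ: [ 0  0  1  0 -2 -3  2]
  I: [ 0  0  0  1 -1  2  0]
  L: [ 1  1  0  0 -2 -2 -3]
  [Θ]: (-2)·1+(1)·0+(2)·-2+(-1)·-3+(-1)·2 = -5
  [I]: (-2)·0+(1)·1+(2)·-1+(-1)·2+(-1)·0 = -3
  [L]: (-2)·0+(1)·0+(2)·-2+(-1)·-2+(-1)·-3 = 1
⇒ Θ^-5 I^-3 L

{"Θ": -5, "I": -3, "L": 1}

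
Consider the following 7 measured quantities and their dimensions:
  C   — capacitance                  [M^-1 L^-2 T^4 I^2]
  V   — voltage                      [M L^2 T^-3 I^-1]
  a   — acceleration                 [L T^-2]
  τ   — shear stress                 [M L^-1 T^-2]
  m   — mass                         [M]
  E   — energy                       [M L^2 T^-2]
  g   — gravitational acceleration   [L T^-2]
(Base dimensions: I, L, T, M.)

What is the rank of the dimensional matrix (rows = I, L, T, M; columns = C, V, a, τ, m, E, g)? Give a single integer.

Exponent matrix [I,L,T,M] × [C,V,a,τ,m,E,g]:
  I: [ 2 -1  0  0  0  0  0]
  L: [-2  2  1 -1  0  2  1]
  T: [ 4 -3 -2 -2  0 -2 -2]
  M: [-1  1  0  1  1  1  0]
RREF → pivots at {C,V,a,τ} ⇒ r = 4

4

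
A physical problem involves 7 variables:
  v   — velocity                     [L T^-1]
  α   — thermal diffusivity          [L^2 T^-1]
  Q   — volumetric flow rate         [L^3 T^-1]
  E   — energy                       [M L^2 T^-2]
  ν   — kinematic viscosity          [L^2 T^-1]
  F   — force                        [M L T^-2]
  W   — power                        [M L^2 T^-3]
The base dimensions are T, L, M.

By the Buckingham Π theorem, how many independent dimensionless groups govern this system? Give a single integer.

Exponent matrix [T,L,M] × [v,α,Q,E,ν,F,W]:
  T: [-1 -1 -1 -2 -1 -2 -3]
  L: [ 1  2  3  2  2  1  2]
  M: [ 0  0  0  1  0  1  1]
RREF → pivots at {v,α,E} ⇒ r = 3
7 vars − rank 3 = 4 Π groups

4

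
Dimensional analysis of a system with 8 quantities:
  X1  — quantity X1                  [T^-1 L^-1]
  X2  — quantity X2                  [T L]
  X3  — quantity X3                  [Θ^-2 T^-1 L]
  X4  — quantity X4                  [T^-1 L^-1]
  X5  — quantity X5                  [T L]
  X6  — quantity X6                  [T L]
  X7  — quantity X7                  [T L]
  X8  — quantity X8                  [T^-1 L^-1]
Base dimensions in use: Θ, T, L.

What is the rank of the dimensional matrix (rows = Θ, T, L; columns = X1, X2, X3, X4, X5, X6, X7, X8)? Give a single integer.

Exponent matrix [Θ,T,L] × [X1,X2,X3,X4,X5,X6,X7,X8]:
  Θ: [ 0  0 -2  0  0  0  0  0]
  T: [-1  1 -1 -1  1  1  1 -1]
  L: [-1  1  1 -1  1  1  1 -1]
Echelon form has 2 nonzero rows (pivots: X1,X3)

2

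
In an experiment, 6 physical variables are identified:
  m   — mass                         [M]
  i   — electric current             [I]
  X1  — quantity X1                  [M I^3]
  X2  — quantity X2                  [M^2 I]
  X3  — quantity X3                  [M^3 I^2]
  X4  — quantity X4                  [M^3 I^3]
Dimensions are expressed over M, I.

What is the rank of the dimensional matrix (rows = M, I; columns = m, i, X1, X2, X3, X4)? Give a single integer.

Exponent matrix [M,I] × [m,i,X1,X2,X3,X4]:
  M: [ 1  0  1  2  3  3]
  I: [ 0  1  3  1  2  3]
Echelon form has 2 nonzero rows (pivots: m,i)

2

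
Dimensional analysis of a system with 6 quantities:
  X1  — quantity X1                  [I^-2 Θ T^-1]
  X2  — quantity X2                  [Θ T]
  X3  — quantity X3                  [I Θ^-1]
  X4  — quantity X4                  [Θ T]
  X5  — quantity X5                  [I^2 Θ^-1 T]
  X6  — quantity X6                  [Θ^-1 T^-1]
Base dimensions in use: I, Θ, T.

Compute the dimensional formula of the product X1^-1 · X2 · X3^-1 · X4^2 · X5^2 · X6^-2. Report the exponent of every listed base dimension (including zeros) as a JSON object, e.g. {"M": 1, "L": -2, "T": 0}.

Exponent matrix [I,Θ,T] × [X1,X2,X3,X4,X5,X6]:
  I: [-2  0  1  0  2  0]
  Θ: [ 1  1 -1  1 -1 -1]
  T: [-1  1  0  1  1 -1]
  [I]: (-1)·-2+(1)·0+(-1)·1+(2)·0+(2)·2+(-2)·0 = 5
  [Θ]: (-1)·1+(1)·1+(-1)·-1+(2)·1+(2)·-1+(-2)·-1 = 3
  [T]: (-1)·-1+(1)·1+(-1)·0+(2)·1+(2)·1+(-2)·-1 = 8
⇒ I^5 Θ^3 T^8

{"I": 5, "Θ": 3, "T": 8}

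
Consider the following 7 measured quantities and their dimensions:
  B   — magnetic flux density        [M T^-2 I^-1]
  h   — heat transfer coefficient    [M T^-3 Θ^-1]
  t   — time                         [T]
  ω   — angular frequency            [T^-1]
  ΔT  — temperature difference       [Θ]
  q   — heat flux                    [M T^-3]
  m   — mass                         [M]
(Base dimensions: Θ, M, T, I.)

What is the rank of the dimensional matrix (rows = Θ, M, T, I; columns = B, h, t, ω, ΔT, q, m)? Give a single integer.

Write exponents as rows Θ,M,T,I / cols B,h,t,ω,ΔT,q,m:
  Θ: [ 0 -1  0  0  1  0  0]
  M: [ 1  1  0  0  0  1  1]
  T: [-2 -3  1 -1  0 -3  0]
  I: [-1  0  0  0  0  0  0]
RREF → pivots at {B,h,t,ΔT} ⇒ r = 4

4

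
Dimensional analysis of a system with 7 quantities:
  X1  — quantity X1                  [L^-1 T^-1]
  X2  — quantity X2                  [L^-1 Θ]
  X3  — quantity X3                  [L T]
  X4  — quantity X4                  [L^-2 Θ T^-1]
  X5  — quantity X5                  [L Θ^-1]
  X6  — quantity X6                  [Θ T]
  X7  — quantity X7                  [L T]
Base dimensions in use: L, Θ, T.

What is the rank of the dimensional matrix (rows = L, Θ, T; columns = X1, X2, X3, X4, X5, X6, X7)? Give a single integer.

2

Dimensional matrix (L×Θ×T by X1×X2×X3×X4×X5×X6×X7):
  L: [-1 -1  1 -2  1  0  1]
  Θ: [ 0  1  0  1 -1  1  0]
  T: [-1  0  1 -1  0  1  1]
RREF → pivots at {X1,X2} ⇒ r = 2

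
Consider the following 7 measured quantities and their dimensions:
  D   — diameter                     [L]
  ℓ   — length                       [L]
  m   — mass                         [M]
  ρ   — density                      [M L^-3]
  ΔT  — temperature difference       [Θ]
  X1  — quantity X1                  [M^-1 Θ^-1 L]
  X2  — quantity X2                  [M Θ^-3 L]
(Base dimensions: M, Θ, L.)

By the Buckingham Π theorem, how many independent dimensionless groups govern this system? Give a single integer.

4

Exponent matrix [M,Θ,L] × [D,ℓ,m,ρ,ΔT,X1,X2]:
  M: [ 0  0  1  1  0 -1  1]
  Θ: [ 0  0  0  0  1 -1 -3]
  L: [ 1  1  0 -3  0  1  1]
Row reduction gives pivot columns D,m,ΔT; rank = 3
n=7, r=3 ⇒ 4 dimensionless groups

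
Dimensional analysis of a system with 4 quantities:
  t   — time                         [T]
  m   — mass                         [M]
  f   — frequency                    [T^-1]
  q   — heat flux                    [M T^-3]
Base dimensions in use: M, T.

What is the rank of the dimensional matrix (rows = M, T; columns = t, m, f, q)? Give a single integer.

Exponent matrix [M,T] × [t,m,f,q]:
  M: [ 0  1  0  1]
  T: [ 1  0 -1 -3]
RREF → pivots at {t,m} ⇒ r = 2

2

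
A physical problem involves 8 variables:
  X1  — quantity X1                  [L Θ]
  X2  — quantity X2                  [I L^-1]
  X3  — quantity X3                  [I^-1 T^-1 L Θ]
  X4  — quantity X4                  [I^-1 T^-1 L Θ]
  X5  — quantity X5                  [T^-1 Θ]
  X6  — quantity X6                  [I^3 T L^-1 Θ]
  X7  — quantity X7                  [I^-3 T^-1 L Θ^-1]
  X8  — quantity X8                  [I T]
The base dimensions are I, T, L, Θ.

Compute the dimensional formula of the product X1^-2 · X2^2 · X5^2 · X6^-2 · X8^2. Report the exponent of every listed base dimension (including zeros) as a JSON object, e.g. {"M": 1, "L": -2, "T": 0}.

{"I": -2, "T": -2, "L": -2, "Θ": -2}

Exponent matrix [I,T,L,Θ] × [X1,X2,X3,X4,X5,X6,X7,X8]:
  I: [ 0  1 -1 -1  0  3 -3  1]
  T: [ 0  0 -1 -1 -1  1 -1  1]
  L: [ 1 -1  1  1  0 -1  1  0]
  Θ: [ 1  0  1  1  1  1 -1  0]
  [I]: (-2)·0+(2)·1+(2)·0+(-2)·3+(2)·1 = -2
  [T]: (-2)·0+(2)·0+(2)·-1+(-2)·1+(2)·1 = -2
  [L]: (-2)·1+(2)·-1+(2)·0+(-2)·-1+(2)·0 = -2
  [Θ]: (-2)·1+(2)·0+(2)·1+(-2)·1+(2)·0 = -2
⇒ I^-2 T^-2 L^-2 Θ^-2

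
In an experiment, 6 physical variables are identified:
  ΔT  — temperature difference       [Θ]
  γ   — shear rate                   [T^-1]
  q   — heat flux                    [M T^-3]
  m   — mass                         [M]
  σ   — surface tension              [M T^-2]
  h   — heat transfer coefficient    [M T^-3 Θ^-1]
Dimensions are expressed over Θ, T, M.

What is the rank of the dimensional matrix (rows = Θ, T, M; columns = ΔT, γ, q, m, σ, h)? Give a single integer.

3

Write exponents as rows Θ,T,M / cols ΔT,γ,q,m,σ,h:
  Θ: [ 1  0  0  0  0 -1]
  T: [ 0 -1 -3  0 -2 -3]
  M: [ 0  0  1  1  1  1]
RREF → pivots at {ΔT,γ,q} ⇒ r = 3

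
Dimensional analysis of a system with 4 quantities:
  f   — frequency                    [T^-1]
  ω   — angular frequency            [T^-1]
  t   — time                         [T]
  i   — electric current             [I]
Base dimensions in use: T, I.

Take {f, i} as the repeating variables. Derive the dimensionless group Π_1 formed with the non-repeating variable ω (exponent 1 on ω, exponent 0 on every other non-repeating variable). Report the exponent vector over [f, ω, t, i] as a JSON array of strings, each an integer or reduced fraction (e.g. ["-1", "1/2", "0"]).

Exponent matrix [T,I] × [f,ω,t,i]:
  T: [-1 -1  1  0]
  I: [ 0  0  0  1]
Row reduction gives pivot columns f,i; rank = 2
Pivot set = {f,i}, free = {ω,t}
RREF:
  r0: [   1    1   -1    0]
  r1: [   0    0    0    1]
Fix exponent of ω at 1, t at 0; solve each RREF row for its pivot's exponent:
  r0: exp(f) + (1)·1 = 0 ⇒ exp(f) = -1
  r1: exp(i) + (0)·1 = 0 ⇒ exp(i) = 0
Π_1 = f^-1 · ω

["-1", "1", "0", "0"]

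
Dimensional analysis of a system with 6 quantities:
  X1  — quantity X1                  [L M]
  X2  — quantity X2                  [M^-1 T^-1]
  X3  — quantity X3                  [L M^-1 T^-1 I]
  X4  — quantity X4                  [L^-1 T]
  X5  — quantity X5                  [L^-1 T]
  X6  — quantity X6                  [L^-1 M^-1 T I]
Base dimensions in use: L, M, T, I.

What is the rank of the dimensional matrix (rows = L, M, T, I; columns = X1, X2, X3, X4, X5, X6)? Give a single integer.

3

Dimensional matrix (L×M×T×I by X1×X2×X3×X4×X5×X6):
  L: [ 1  0  1 -1 -1 -1]
  M: [ 1 -1 -1  0  0 -1]
  T: [ 0 -1 -1  1  1  1]
  I: [ 0  0  1  0  0  1]
RREF → pivots at {X1,X2,X3} ⇒ r = 3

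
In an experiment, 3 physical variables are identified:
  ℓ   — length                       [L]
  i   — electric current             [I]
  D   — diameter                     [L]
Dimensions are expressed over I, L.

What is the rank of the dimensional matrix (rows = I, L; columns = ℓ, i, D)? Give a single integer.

2

Write exponents as rows I,L / cols ℓ,i,D:
  I: [ 0  1  0]
  L: [ 1  0  1]
Row reduction gives pivot columns ℓ,i; rank = 2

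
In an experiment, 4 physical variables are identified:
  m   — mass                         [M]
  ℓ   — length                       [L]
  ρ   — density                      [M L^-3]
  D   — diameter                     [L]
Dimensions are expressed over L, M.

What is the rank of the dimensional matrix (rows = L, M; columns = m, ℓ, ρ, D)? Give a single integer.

Exponent matrix [L,M] × [m,ℓ,ρ,D]:
  L: [ 0  1 -3  1]
  M: [ 1  0  1  0]
Row reduction gives pivot columns m,ℓ; rank = 2

2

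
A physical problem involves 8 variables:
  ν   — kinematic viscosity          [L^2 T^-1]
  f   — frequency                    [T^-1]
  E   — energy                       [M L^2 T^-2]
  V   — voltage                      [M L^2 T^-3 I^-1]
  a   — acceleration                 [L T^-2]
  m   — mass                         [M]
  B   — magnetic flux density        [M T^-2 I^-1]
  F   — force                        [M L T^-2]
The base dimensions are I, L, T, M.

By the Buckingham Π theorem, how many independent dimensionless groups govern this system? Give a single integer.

Exponent matrix [I,L,T,M] × [ν,f,E,V,a,m,B,F]:
  I: [ 0  0  0 -1  0  0 -1  0]
  L: [ 2  0  2  2  1  0  0  1]
  T: [-1 -1 -2 -3 -2  0 -2 -2]
  M: [ 0  0  1  1  0  1  1  1]
Echelon form has 4 nonzero rows (pivots: ν,f,E,V)
Π count = n − r = 8 − 4 = 4

4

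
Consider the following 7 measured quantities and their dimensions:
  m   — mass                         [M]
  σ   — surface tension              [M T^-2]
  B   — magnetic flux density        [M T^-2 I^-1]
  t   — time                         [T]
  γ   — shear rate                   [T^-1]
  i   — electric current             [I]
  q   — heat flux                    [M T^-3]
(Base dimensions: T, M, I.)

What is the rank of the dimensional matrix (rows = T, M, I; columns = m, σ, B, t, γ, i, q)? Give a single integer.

3

Exponent matrix [T,M,I] × [m,σ,B,t,γ,i,q]:
  T: [ 0 -2 -2  1 -1  0 -3]
  M: [ 1  1  1  0  0  0  1]
  I: [ 0  0 -1  0  0  1  0]
RREF → pivots at {m,σ,B} ⇒ r = 3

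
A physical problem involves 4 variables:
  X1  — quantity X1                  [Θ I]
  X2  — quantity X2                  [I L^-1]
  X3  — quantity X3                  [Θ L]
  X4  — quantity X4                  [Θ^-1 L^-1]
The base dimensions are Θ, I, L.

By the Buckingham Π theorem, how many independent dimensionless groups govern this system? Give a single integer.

2

Dimensional matrix (Θ×I×L by X1×X2×X3×X4):
  Θ: [ 1  0  1 -1]
  I: [ 1  1  0  0]
  L: [ 0 -1  1 -1]
Echelon form has 2 nonzero rows (pivots: X1,X2)
n=4, r=2 ⇒ 2 dimensionless groups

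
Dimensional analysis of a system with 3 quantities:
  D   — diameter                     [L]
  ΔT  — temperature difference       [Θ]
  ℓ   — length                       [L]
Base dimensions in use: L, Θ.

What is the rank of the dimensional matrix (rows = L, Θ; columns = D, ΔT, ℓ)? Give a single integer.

Write exponents as rows L,Θ / cols D,ΔT,ℓ:
  L: [ 1  0  1]
  Θ: [ 0  1  0]
RREF → pivots at {D,ΔT} ⇒ r = 2

2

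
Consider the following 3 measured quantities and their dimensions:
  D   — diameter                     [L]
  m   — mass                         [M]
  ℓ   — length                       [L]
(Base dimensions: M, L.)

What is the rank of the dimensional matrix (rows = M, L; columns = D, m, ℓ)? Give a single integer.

2

Dimensional matrix (M×L by D×m×ℓ):
  M: [ 0  1  0]
  L: [ 1  0  1]
Row reduction gives pivot columns D,m; rank = 2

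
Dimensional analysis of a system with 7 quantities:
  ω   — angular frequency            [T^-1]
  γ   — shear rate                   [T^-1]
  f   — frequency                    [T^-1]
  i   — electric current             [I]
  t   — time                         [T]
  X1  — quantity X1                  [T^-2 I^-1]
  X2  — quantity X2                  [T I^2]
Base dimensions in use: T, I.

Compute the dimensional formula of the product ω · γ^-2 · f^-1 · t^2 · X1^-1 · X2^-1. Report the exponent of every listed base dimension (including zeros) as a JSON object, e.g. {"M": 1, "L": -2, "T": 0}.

{"T": 5, "I": -1}

Exponent matrix [T,I] × [ω,γ,f,i,t,X1,X2]:
  T: [-1 -1 -1  0  1 -2  1]
  I: [ 0  0  0  1  0 -1  2]
  [T]: (1)·-1+(-2)·-1+(-1)·-1+(2)·1+(-1)·-2+(-1)·1 = 5
  [I]: (1)·0+(-2)·0+(-1)·0+(2)·0+(-1)·-1+(-1)·2 = -1
⇒ T^5 I^-1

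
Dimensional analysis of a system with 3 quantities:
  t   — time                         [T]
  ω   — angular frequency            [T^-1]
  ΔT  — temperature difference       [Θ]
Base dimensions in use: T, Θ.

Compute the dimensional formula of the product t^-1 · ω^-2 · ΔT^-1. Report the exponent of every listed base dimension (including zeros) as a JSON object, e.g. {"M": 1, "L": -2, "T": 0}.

Dimensional matrix (T×Θ by t×ω×ΔT):
  T: [ 1 -1  0]
  Θ: [ 0  0  1]
  [T]: (-1)·1+(-2)·-1+(-1)·0 = 1
  [Θ]: (-1)·0+(-2)·0+(-1)·1 = -1
⇒ T Θ^-1

{"T": 1, "Θ": -1}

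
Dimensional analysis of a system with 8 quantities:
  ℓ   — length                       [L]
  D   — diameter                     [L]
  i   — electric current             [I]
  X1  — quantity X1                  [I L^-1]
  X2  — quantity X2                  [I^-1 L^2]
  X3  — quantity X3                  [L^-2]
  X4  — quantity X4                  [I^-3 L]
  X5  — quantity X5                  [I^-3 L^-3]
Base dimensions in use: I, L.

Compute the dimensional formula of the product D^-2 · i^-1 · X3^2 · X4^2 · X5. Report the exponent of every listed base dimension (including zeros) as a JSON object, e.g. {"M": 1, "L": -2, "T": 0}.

Write exponents as rows I,L / cols ℓ,D,i,X1,X2,X3,X4,X5:
  I: [ 0  0  1  1 -1  0 -3 -3]
  L: [ 1  1  0 -1  2 -2  1 -3]
  [I]: (-2)·0+(-1)·1+(2)·0+(2)·-3+(1)·-3 = -10
  [L]: (-2)·1+(-1)·0+(2)·-2+(2)·1+(1)·-3 = -7
⇒ I^-10 L^-7

{"I": -10, "L": -7}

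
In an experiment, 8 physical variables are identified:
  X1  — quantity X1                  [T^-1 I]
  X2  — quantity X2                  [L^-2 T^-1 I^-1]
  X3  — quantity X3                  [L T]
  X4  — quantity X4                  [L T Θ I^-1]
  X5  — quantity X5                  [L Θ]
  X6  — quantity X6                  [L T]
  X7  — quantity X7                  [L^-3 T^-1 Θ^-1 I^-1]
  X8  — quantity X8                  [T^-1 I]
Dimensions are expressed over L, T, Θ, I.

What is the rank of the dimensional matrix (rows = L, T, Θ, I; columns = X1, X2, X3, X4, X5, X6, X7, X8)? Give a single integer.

Exponent matrix [L,T,Θ,I] × [X1,X2,X3,X4,X5,X6,X7,X8]:
  L: [ 0 -2  1  1  1  1 -3  0]
  T: [-1 -1  1  1  0  1 -1 -1]
  Θ: [ 0  0  0  1  1  0 -1  0]
  I: [ 1 -1  0 -1  0  0 -1  1]
Row reduction gives pivot columns X1,X2,X4; rank = 3

3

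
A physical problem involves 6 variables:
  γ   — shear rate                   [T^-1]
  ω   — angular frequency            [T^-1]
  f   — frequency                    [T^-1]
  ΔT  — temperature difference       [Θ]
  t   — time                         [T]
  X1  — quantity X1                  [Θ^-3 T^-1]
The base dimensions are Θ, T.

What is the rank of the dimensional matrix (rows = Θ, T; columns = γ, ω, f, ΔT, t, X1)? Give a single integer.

2

Write exponents as rows Θ,T / cols γ,ω,f,ΔT,t,X1:
  Θ: [ 0  0  0  1  0 -3]
  T: [-1 -1 -1  0  1 -1]
Row reduction gives pivot columns γ,ΔT; rank = 2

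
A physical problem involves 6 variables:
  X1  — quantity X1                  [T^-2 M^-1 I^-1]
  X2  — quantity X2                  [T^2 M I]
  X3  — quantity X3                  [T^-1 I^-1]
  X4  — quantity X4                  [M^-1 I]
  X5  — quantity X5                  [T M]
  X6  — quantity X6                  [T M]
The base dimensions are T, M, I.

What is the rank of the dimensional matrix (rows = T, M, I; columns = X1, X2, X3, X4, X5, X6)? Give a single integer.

Dimensional matrix (T×M×I by X1×X2×X3×X4×X5×X6):
  T: [-2  2 -1  0  1  1]
  M: [-1  1  0 -1  1  1]
  I: [-1  1 -1  1  0  0]
RREF → pivots at {X1,X3} ⇒ r = 2

2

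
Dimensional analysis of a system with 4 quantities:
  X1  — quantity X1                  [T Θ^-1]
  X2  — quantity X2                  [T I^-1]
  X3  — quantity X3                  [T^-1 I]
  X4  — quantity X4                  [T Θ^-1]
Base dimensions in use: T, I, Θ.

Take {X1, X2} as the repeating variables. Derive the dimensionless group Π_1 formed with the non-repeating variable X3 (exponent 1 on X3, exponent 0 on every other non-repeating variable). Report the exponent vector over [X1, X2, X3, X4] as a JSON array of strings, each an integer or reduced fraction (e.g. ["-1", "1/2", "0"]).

["0", "1", "1", "0"]

Dimensional matrix (T×I×Θ by X1×X2×X3×X4):
  T: [ 1  1 -1  1]
  I: [ 0 -1  1  0]
  Θ: [-1  0  0 -1]
RREF → pivots at {X1,X2} ⇒ r = 2
Repeat: X1,X2; free: X3,X4
RREF:
  r0: [   1    0    0    1]
  r1: [   0    1   -1    0]
  r2: [   0    0    0    0]
Fix exponent of X3 at 1, X4 at 0; solve each RREF row for its pivot's exponent:
  r0: exp(X1) + (0)·1 = 0 ⇒ exp(X1) = 0
  r1: exp(X2) + (-1)·1 = 0 ⇒ exp(X2) = 1
Π_1 = X2 · X3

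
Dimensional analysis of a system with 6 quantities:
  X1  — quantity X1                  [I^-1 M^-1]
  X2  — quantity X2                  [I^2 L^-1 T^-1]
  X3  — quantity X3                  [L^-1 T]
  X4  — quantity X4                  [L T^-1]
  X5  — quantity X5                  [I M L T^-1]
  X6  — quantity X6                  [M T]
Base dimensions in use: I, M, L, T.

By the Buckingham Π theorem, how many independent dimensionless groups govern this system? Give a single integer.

3

Exponent matrix [I,M,L,T] × [X1,X2,X3,X4,X5,X6]:
  I: [-1  2  0  0  1  0]
  M: [-1  0  0  0  1  1]
  L: [ 0 -1 -1  1  1  0]
  T: [ 0 -1  1 -1 -1  1]
Echelon form has 3 nonzero rows (pivots: X1,X2,X3)
6 vars − rank 3 = 3 Π groups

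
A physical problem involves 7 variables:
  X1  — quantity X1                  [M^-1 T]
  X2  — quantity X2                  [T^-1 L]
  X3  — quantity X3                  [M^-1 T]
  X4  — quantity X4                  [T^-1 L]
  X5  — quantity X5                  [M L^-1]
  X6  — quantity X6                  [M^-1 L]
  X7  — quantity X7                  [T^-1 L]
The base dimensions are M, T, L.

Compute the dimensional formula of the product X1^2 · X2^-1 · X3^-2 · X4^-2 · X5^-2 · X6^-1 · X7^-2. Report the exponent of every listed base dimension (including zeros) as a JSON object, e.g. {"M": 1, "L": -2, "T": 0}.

Write exponents as rows M,T,L / cols X1,X2,X3,X4,X5,X6,X7:
  M: [-1  0 -1  0  1 -1  0]
  T: [ 1 -1  1 -1  0  0 -1]
  L: [ 0  1  0  1 -1  1  1]
  [M]: (2)·-1+(-1)·0+(-2)·-1+(-2)·0+(-2)·1+(-1)·-1+(-2)·0 = -1
  [T]: (2)·1+(-1)·-1+(-2)·1+(-2)·-1+(-2)·0+(-1)·0+(-2)·-1 = 5
  [L]: (2)·0+(-1)·1+(-2)·0+(-2)·1+(-2)·-1+(-1)·1+(-2)·1 = -4
⇒ M^-1 T^5 L^-4

{"M": -1, "T": 5, "L": -4}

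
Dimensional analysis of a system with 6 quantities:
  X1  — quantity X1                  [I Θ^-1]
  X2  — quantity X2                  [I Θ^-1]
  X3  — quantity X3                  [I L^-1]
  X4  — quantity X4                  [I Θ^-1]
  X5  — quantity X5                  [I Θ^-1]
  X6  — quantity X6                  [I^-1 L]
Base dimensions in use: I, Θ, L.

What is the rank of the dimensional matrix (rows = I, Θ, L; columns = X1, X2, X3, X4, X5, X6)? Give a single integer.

2

Exponent matrix [I,Θ,L] × [X1,X2,X3,X4,X5,X6]:
  I: [ 1  1  1  1  1 -1]
  Θ: [-1 -1  0 -1 -1  0]
  L: [ 0  0 -1  0  0  1]
Row reduction gives pivot columns X1,X3; rank = 2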